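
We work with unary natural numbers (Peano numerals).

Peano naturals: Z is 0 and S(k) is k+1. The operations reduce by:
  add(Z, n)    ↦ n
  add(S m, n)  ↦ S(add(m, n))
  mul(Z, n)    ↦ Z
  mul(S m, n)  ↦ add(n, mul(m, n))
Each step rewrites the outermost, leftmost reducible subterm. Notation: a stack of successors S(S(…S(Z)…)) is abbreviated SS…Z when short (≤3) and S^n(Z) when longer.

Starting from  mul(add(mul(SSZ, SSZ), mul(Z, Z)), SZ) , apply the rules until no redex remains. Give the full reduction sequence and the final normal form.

Answer: normal form = S^4(Z)  (in 28 steps)

Derivation:
  start: mul(add(mul(SSZ, SSZ), mul(Z, Z)), SZ)
  [1] mul(add(add(SSZ, mul(SZ, SSZ)), mul(Z, Z)), SZ)
  [2] mul(add(S(add(SZ, mul(SZ, SSZ))), mul(Z, Z)), SZ)
  [3] mul(S(add(add(SZ, mul(SZ, SSZ)), mul(Z, Z))), SZ)
  [4] add(SZ, mul(add(add(SZ, mul(SZ, SSZ)), mul(Z, Z)), SZ))
  [5] S(add(Z, mul(add(add(SZ, mul(SZ, SSZ)), mul(Z, Z)), SZ)))
  [6] S(mul(add(add(SZ, mul(SZ, SSZ)), mul(Z, Z)), SZ))
  [7] S(mul(add(S(add(Z, mul(SZ, SSZ))), mul(Z, Z)), SZ))
  [8] S(mul(S(add(add(Z, mul(SZ, SSZ)), mul(Z, Z))), SZ))
  [9] S(add(SZ, mul(add(add(Z, mul(SZ, SSZ)), mul(Z, Z)), SZ)))
  [10] S(S(add(Z, mul(add(add(Z, mul(SZ, SSZ)), mul(Z, Z)), SZ))))
  [11] S(S(mul(add(add(Z, mul(SZ, SSZ)), mul(Z, Z)), SZ)))
  [12] S(S(mul(add(mul(SZ, SSZ), mul(Z, Z)), SZ)))
  [13] S(S(mul(add(add(SSZ, mul(Z, SSZ)), mul(Z, Z)), SZ)))
  [14] S(S(mul(add(S(add(SZ, mul(Z, SSZ))), mul(Z, Z)), SZ)))
  [15] S(S(mul(S(add(add(SZ, mul(Z, SSZ)), mul(Z, Z))), SZ)))
  [16] S(S(add(SZ, mul(add(add(SZ, mul(Z, SSZ)), mul(Z, Z)), SZ))))
  [17] S(S(S(add(Z, mul(add(add(SZ, mul(Z, SSZ)), mul(Z, Z)), SZ)))))
  [18] S(S(S(mul(add(add(SZ, mul(Z, SSZ)), mul(Z, Z)), SZ))))
  [19] S(S(S(mul(add(S(add(Z, mul(Z, SSZ))), mul(Z, Z)), SZ))))
  [20] S(S(S(mul(S(add(add(Z, mul(Z, SSZ)), mul(Z, Z))), SZ))))
  [21] S(S(S(add(SZ, mul(add(add(Z, mul(Z, SSZ)), mul(Z, Z)), SZ)))))
  [22] S(S(S(S(add(Z, mul(add(add(Z, mul(Z, SSZ)), mul(Z, Z)), SZ))))))
  [23] S(S(S(S(mul(add(add(Z, mul(Z, SSZ)), mul(Z, Z)), SZ)))))
  [24] S(S(S(S(mul(add(mul(Z, SSZ), mul(Z, Z)), SZ)))))
  [25] S(S(S(S(mul(add(Z, mul(Z, Z)), SZ)))))
  [26] S(S(S(S(mul(mul(Z, Z), SZ)))))
  [27] S(S(S(S(mul(Z, SZ)))))
  [28] S^4(Z)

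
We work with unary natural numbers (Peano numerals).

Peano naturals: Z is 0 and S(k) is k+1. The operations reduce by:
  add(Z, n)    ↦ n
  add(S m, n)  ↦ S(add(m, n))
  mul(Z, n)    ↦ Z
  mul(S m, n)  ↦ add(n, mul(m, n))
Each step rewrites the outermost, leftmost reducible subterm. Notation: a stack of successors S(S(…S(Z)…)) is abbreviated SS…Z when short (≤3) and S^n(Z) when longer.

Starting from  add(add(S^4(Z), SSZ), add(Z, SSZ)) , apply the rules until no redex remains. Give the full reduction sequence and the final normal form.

Answer: normal form = S^8(Z)  (in 13 steps)

Reduction:
  start: add(add(S^4(Z), SSZ), add(Z, SSZ))
  [1] add(S(add(SSSZ, SSZ)), add(Z, SSZ))
  [2] S(add(add(SSSZ, SSZ), add(Z, SSZ)))
  [3] S(add(S(add(SSZ, SSZ)), add(Z, SSZ)))
  [4] S(S(add(add(SSZ, SSZ), add(Z, SSZ))))
  [5] S(S(add(S(add(SZ, SSZ)), add(Z, SSZ))))
  [6] S(S(S(add(add(SZ, SSZ), add(Z, SSZ)))))
  [7] S(S(S(add(S(add(Z, SSZ)), add(Z, SSZ)))))
  [8] S(S(S(S(add(add(Z, SSZ), add(Z, SSZ))))))
  [9] S(S(S(S(add(SSZ, add(Z, SSZ))))))
  [10] S(S(S(S(S(add(SZ, add(Z, SSZ)))))))
  [11] S(S(S(S(S(S(add(Z, add(Z, SSZ))))))))
  [12] S(S(S(S(S(S(add(Z, SSZ)))))))
  [13] S^8(Z)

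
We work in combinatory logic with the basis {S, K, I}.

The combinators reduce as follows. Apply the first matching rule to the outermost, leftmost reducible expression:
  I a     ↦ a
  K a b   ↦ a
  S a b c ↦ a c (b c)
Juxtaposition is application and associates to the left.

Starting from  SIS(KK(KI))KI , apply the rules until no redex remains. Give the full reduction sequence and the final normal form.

  start: SIS(KK(KI))KI
  [1] I(KK(KI))(S(KK(KI)))KI
  [2] KK(KI)(S(KK(KI)))KI
  [3] K(S(KK(KI)))KI
  [4] S(KK(KI))I
  [5] SKI

Answer: normal form = SKI  (in 5 steps)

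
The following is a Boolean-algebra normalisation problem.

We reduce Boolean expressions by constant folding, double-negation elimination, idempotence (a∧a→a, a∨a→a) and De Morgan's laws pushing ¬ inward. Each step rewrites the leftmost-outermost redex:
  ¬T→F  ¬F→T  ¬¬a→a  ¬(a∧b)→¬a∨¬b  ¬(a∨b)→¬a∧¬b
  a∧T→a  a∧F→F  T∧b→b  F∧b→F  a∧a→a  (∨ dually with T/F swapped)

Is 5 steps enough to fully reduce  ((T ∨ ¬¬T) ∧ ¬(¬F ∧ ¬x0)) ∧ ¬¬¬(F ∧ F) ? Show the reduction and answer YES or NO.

Answer: NO — after 5 steps the term is ¬¬x0 ∧ ¬¬¬(F ∧ F), not yet normal

Reduction:
  start: ((T ∨ ¬¬T) ∧ ¬(¬F ∧ ¬x0)) ∧ ¬¬¬(F ∧ F)
  step 1: (T ∧ ¬(¬F ∧ ¬x0)) ∧ ¬¬¬(F ∧ F)
  step 2: ¬(¬F ∧ ¬x0) ∧ ¬¬¬(F ∧ F)
  step 3: (¬¬F ∨ ¬¬x0) ∧ ¬¬¬(F ∧ F)
  step 4: (F ∨ ¬¬x0) ∧ ¬¬¬(F ∧ F)
  step 5: ¬¬x0 ∧ ¬¬¬(F ∧ F)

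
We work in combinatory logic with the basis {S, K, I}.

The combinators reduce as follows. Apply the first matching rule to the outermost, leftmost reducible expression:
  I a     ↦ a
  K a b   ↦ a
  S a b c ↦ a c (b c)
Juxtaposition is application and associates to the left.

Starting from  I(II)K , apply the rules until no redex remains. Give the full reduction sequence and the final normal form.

Answer: normal form = K  (in 3 steps)

Reduction:
  start: I(II)K
  →1  IIK
  →2  IK
  →3  K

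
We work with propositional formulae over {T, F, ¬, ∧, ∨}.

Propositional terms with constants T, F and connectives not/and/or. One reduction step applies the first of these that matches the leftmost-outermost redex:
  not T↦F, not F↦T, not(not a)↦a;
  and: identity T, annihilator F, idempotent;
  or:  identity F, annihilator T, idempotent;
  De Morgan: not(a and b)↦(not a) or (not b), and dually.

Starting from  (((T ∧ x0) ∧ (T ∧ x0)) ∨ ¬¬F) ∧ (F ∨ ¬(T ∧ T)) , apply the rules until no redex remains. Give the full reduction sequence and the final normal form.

Answer: normal form = F  (in 9 steps)

Derivation:
  start: (((T ∧ x0) ∧ (T ∧ x0)) ∨ ¬¬F) ∧ (F ∨ ¬(T ∧ T))
  step 1: ((T ∧ x0) ∨ ¬¬F) ∧ (F ∨ ¬(T ∧ T))
  step 2: (x0 ∨ ¬¬F) ∧ (F ∨ ¬(T ∧ T))
  step 3: (x0 ∨ F) ∧ (F ∨ ¬(T ∧ T))
  step 4: x0 ∧ (F ∨ ¬(T ∧ T))
  step 5: x0 ∧ ¬(T ∧ T)
  step 6: x0 ∧ (¬T ∨ ¬T)
  step 7: x0 ∧ ¬T
  step 8: x0 ∧ F
  step 9: F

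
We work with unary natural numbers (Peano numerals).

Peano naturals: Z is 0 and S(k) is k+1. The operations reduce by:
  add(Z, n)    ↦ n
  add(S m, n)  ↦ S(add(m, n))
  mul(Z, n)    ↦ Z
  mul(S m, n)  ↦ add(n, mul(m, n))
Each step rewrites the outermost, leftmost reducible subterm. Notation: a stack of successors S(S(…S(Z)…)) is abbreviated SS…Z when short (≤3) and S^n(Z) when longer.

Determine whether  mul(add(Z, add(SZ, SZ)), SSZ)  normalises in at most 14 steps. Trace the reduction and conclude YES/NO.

  start: mul(add(Z, add(SZ, SZ)), SSZ)
  [1] mul(add(SZ, SZ), SSZ)
  [2] mul(S(add(Z, SZ)), SSZ)
  [3] add(SSZ, mul(add(Z, SZ), SSZ))
  [4] S(add(SZ, mul(add(Z, SZ), SSZ)))
  [5] S(S(add(Z, mul(add(Z, SZ), SSZ))))
  [6] S(S(mul(add(Z, SZ), SSZ)))
  [7] S(S(mul(SZ, SSZ)))
  [8] S(S(add(SSZ, mul(Z, SSZ))))
  [9] S(S(S(add(SZ, mul(Z, SSZ)))))
  [10] S(S(S(S(add(Z, mul(Z, SSZ))))))
  [11] S(S(S(S(mul(Z, SSZ)))))
  [12] S^4(Z)

Answer: YES — reaches normal form S^4(Z) in 12 ≤ 14 steps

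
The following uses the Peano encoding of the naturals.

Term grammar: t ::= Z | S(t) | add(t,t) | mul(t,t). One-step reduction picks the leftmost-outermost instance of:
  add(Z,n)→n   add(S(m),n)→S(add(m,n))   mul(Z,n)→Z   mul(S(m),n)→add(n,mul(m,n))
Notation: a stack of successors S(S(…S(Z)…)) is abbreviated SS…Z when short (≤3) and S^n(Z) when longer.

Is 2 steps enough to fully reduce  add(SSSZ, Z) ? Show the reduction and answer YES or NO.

Answer: NO — after 2 steps the term is S(S(add(SZ, Z))), not yet normal

Working:
  start: add(SSSZ, Z)
  →1  S(add(SSZ, Z))
  →2  S(S(add(SZ, Z)))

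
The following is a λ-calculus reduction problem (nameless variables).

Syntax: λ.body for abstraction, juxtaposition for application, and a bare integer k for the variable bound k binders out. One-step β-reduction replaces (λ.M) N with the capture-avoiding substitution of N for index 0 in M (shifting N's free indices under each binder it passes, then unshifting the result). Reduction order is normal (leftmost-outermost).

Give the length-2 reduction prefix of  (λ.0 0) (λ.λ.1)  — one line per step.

Answer: after 2 steps: λ.λ.λ.1

Reduction:
  start: (λ.0 0) (λ.λ.1)
  →1  (λ.λ.1) (λ.λ.1)
  →2  λ.λ.λ.1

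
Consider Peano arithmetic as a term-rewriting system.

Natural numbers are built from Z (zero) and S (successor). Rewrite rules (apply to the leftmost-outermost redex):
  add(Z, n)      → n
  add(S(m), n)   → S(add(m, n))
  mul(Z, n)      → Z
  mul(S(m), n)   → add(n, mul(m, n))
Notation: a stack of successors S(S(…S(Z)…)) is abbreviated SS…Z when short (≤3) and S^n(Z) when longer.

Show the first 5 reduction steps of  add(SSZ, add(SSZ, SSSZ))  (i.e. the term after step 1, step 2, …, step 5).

Answer: after 5 steps: S(S(S(S(add(Z, SSSZ)))))

Derivation:
  start: add(SSZ, add(SSZ, SSSZ))
  [1] S(add(SZ, add(SSZ, SSSZ)))
  [2] S(S(add(Z, add(SSZ, SSSZ))))
  [3] S(S(add(SSZ, SSSZ)))
  [4] S(S(S(add(SZ, SSSZ))))
  [5] S(S(S(S(add(Z, SSSZ)))))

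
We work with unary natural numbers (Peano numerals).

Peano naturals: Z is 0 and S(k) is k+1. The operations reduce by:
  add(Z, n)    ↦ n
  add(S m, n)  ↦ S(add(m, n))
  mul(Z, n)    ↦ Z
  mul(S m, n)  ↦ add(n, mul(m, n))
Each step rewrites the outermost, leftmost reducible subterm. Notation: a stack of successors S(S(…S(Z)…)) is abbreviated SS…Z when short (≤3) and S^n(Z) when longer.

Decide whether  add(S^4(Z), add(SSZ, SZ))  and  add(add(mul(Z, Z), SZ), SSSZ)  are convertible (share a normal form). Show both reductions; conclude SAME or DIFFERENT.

Answer: DIFFERENT — A ⇓ S^7(Z), B ⇓ S^4(Z)

Reduction:
Term A:
  start: add(S^4(Z), add(SSZ, SZ))
  [1] S(add(SSSZ, add(SSZ, SZ)))
  [2] S(S(add(SSZ, add(SSZ, SZ))))
  [3] S(S(S(add(SZ, add(SSZ, SZ)))))
  [4] S(S(S(S(add(Z, add(SSZ, SZ))))))
  [5] S(S(S(S(add(SSZ, SZ)))))
  [6] S(S(S(S(S(add(SZ, SZ))))))
  [7] S(S(S(S(S(S(add(Z, SZ)))))))
  [8] S^7(Z)

Term B:
  start: add(add(mul(Z, Z), SZ), SSSZ)
  [1] add(add(Z, SZ), SSSZ)
  [2] add(SZ, SSSZ)
  [3] S(add(Z, SSSZ))
  [4] S^4(Z)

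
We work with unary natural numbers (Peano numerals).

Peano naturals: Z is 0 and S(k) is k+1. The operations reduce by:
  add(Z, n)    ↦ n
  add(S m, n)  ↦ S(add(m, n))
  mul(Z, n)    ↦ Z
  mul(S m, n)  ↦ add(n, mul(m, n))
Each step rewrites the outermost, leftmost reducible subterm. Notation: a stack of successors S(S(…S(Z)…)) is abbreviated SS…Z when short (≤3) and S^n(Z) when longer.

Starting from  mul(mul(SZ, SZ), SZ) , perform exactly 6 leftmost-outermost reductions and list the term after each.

  start: mul(mul(SZ, SZ), SZ)
  step 1: mul(add(SZ, mul(Z, SZ)), SZ)
  step 2: mul(S(add(Z, mul(Z, SZ))), SZ)
  step 3: add(SZ, mul(add(Z, mul(Z, SZ)), SZ))
  step 4: S(add(Z, mul(add(Z, mul(Z, SZ)), SZ)))
  step 5: S(mul(add(Z, mul(Z, SZ)), SZ))
  step 6: S(mul(mul(Z, SZ), SZ))

Answer: after 6 steps: S(mul(mul(Z, SZ), SZ))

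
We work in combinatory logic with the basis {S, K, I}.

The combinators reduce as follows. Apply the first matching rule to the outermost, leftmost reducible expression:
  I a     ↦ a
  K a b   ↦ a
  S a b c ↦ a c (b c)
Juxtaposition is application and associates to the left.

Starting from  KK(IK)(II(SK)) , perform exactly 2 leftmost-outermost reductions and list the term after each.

  start: KK(IK)(II(SK))
  →1  K(II(SK))
  →2  K(I(SK))

Answer: after 2 steps: K(I(SK))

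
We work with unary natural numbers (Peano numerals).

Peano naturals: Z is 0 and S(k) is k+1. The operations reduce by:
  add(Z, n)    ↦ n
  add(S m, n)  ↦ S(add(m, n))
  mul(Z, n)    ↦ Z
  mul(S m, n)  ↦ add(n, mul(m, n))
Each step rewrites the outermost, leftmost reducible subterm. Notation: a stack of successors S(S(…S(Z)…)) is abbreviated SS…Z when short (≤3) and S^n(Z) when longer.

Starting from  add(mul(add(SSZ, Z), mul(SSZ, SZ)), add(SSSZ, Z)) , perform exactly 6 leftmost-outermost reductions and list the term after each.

  start: add(mul(add(SSZ, Z), mul(SSZ, SZ)), add(SSSZ, Z))
  →1  add(mul(S(add(SZ, Z)), mul(SSZ, SZ)), add(SSSZ, Z))
  →2  add(add(mul(SSZ, SZ), mul(add(SZ, Z), mul(SSZ, SZ))), add(SSSZ, Z))
  →3  add(add(add(SZ, mul(SZ, SZ)), mul(add(SZ, Z), mul(SSZ, SZ))), add(SSSZ, Z))
  →4  add(add(S(add(Z, mul(SZ, SZ))), mul(add(SZ, Z), mul(SSZ, SZ))), add(SSSZ, Z))
  →5  add(S(add(add(Z, mul(SZ, SZ)), mul(add(SZ, Z), mul(SSZ, SZ)))), add(SSSZ, Z))
  →6  S(add(add(add(Z, mul(SZ, SZ)), mul(add(SZ, Z), mul(SSZ, SZ))), add(SSSZ, Z)))

Answer: after 6 steps: S(add(add(add(Z, mul(SZ, SZ)), mul(add(SZ, Z), mul(SSZ, SZ))), add(SSSZ, Z)))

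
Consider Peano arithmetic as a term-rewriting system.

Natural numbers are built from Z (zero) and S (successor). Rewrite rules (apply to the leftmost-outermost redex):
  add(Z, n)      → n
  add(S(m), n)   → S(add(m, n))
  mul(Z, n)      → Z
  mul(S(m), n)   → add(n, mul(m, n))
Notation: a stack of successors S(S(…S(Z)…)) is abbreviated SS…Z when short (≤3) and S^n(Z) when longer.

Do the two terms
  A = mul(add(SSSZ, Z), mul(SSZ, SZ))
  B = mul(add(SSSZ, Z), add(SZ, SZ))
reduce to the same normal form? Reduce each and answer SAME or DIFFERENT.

Answer: SAME — A ⇓ S^6(Z), B ⇓ S^6(Z)

Working:
Term A:
  start: mul(add(SSSZ, Z), mul(SSZ, SZ))
  →1  mul(S(add(SSZ, Z)), mul(SSZ, SZ))
  →2  add(mul(SSZ, SZ), mul(add(SSZ, Z), mul(SSZ, SZ)))
  →3  add(add(SZ, mul(SZ, SZ)), mul(add(SSZ, Z), mul(SSZ, SZ)))
  →4  add(S(add(Z, mul(SZ, SZ))), mul(add(SSZ, Z), mul(SSZ, SZ)))
  →5  S(add(add(Z, mul(SZ, SZ)), mul(add(SSZ, Z), mul(SSZ, SZ))))
  →6  S(add(mul(SZ, SZ), mul(add(SSZ, Z), mul(SSZ, SZ))))
  →7  S(add(add(SZ, mul(Z, SZ)), mul(add(SSZ, Z), mul(SSZ, SZ))))
  →8  S(add(S(add(Z, mul(Z, SZ))), mul(add(SSZ, Z), mul(SSZ, SZ))))
  →9  S(S(add(add(Z, mul(Z, SZ)), mul(add(SSZ, Z), mul(SSZ, SZ)))))
  →10  S(S(add(mul(Z, SZ), mul(add(SSZ, Z), mul(SSZ, SZ)))))
  →11  S(S(add(Z, mul(add(SSZ, Z), mul(SSZ, SZ)))))
  →12  S(S(mul(add(SSZ, Z), mul(SSZ, SZ))))
  →13  S(S(mul(S(add(SZ, Z)), mul(SSZ, SZ))))
  →14  S(S(add(mul(SSZ, SZ), mul(add(SZ, Z), mul(SSZ, SZ)))))
  →15  S(S(add(add(SZ, mul(SZ, SZ)), mul(add(SZ, Z), mul(SSZ, SZ)))))
  →16  S(S(add(S(add(Z, mul(SZ, SZ))), mul(add(SZ, Z), mul(SSZ, SZ)))))
  →17  S(S(S(add(add(Z, mul(SZ, SZ)), mul(add(SZ, Z), mul(SSZ, SZ))))))
  →18  S(S(S(add(mul(SZ, SZ), mul(add(SZ, Z), mul(SSZ, SZ))))))
  →19  S(S(S(add(add(SZ, mul(Z, SZ)), mul(add(SZ, Z), mul(SSZ, SZ))))))
  →20  S(S(S(add(S(add(Z, mul(Z, SZ))), mul(add(SZ, Z), mul(SSZ, SZ))))))
  →21  S(S(S(S(add(add(Z, mul(Z, SZ)), mul(add(SZ, Z), mul(SSZ, SZ)))))))
  →22  S(S(S(S(add(mul(Z, SZ), mul(add(SZ, Z), mul(SSZ, SZ)))))))
  →23  S(S(S(S(add(Z, mul(add(SZ, Z), mul(SSZ, SZ)))))))
  →24  S(S(S(S(mul(add(SZ, Z), mul(SSZ, SZ))))))
  →25  S(S(S(S(mul(S(add(Z, Z)), mul(SSZ, SZ))))))
  →26  S(S(S(S(add(mul(SSZ, SZ), mul(add(Z, Z), mul(SSZ, SZ)))))))
  →27  S(S(S(S(add(add(SZ, mul(SZ, SZ)), mul(add(Z, Z), mul(SSZ, SZ)))))))
  →28  S(S(S(S(add(S(add(Z, mul(SZ, SZ))), mul(add(Z, Z), mul(SSZ, SZ)))))))
  →29  S(S(S(S(S(add(add(Z, mul(SZ, SZ)), mul(add(Z, Z), mul(SSZ, SZ))))))))
  →30  S(S(S(S(S(add(mul(SZ, SZ), mul(add(Z, Z), mul(SSZ, SZ))))))))
  →31  S(S(S(S(S(add(add(SZ, mul(Z, SZ)), mul(add(Z, Z), mul(SSZ, SZ))))))))
  →32  S(S(S(S(S(add(S(add(Z, mul(Z, SZ))), mul(add(Z, Z), mul(SSZ, SZ))))))))
  →33  S(S(S(S(S(S(add(add(Z, mul(Z, SZ)), mul(add(Z, Z), mul(SSZ, SZ)))))))))
  →34  S(S(S(S(S(S(add(mul(Z, SZ), mul(add(Z, Z), mul(SSZ, SZ)))))))))
  →35  S(S(S(S(S(S(add(Z, mul(add(Z, Z), mul(SSZ, SZ)))))))))
  →36  S(S(S(S(S(S(mul(add(Z, Z), mul(SSZ, SZ))))))))
  →37  S(S(S(S(S(S(mul(Z, mul(SSZ, SZ))))))))
  →38  S^6(Z)

Term B:
  start: mul(add(SSSZ, Z), add(SZ, SZ))
  →1  mul(S(add(SSZ, Z)), add(SZ, SZ))
  →2  add(add(SZ, SZ), mul(add(SSZ, Z), add(SZ, SZ)))
  →3  add(S(add(Z, SZ)), mul(add(SSZ, Z), add(SZ, SZ)))
  →4  S(add(add(Z, SZ), mul(add(SSZ, Z), add(SZ, SZ))))
  →5  S(add(SZ, mul(add(SSZ, Z), add(SZ, SZ))))
  →6  S(S(add(Z, mul(add(SSZ, Z), add(SZ, SZ)))))
  →7  S(S(mul(add(SSZ, Z), add(SZ, SZ))))
  →8  S(S(mul(S(add(SZ, Z)), add(SZ, SZ))))
  →9  S(S(add(add(SZ, SZ), mul(add(SZ, Z), add(SZ, SZ)))))
  →10  S(S(add(S(add(Z, SZ)), mul(add(SZ, Z), add(SZ, SZ)))))
  →11  S(S(S(add(add(Z, SZ), mul(add(SZ, Z), add(SZ, SZ))))))
  →12  S(S(S(add(SZ, mul(add(SZ, Z), add(SZ, SZ))))))
  →13  S(S(S(S(add(Z, mul(add(SZ, Z), add(SZ, SZ)))))))
  →14  S(S(S(S(mul(add(SZ, Z), add(SZ, SZ))))))
  →15  S(S(S(S(mul(S(add(Z, Z)), add(SZ, SZ))))))
  →16  S(S(S(S(add(add(SZ, SZ), mul(add(Z, Z), add(SZ, SZ)))))))
  →17  S(S(S(S(add(S(add(Z, SZ)), mul(add(Z, Z), add(SZ, SZ)))))))
  →18  S(S(S(S(S(add(add(Z, SZ), mul(add(Z, Z), add(SZ, SZ))))))))
  →19  S(S(S(S(S(add(SZ, mul(add(Z, Z), add(SZ, SZ))))))))
  →20  S(S(S(S(S(S(add(Z, mul(add(Z, Z), add(SZ, SZ)))))))))
  →21  S(S(S(S(S(S(mul(add(Z, Z), add(SZ, SZ))))))))
  →22  S(S(S(S(S(S(mul(Z, add(SZ, SZ))))))))
  →23  S^6(Z)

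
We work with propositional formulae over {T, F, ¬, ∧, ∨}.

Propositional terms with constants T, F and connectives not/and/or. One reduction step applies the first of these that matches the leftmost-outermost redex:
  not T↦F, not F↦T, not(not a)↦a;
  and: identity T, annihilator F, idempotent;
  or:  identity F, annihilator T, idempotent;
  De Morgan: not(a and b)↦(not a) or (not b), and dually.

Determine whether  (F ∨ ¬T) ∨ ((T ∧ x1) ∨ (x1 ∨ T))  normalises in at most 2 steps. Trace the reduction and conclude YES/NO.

Answer: NO — after 2 steps the term is F ∨ ((T ∧ x1) ∨ (x1 ∨ T)), not yet normal

Working:
  start: (F ∨ ¬T) ∨ ((T ∧ x1) ∨ (x1 ∨ T))
  →1  ¬T ∨ ((T ∧ x1) ∨ (x1 ∨ T))
  →2  F ∨ ((T ∧ x1) ∨ (x1 ∨ T))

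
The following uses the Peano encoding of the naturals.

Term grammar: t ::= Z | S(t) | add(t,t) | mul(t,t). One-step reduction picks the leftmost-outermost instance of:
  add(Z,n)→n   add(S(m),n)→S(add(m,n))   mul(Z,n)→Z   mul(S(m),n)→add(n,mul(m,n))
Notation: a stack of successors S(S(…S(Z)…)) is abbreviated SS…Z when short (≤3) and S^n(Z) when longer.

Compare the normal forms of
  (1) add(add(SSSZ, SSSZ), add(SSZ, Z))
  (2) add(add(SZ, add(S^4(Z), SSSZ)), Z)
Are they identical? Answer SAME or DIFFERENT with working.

Answer: SAME — A ⇓ S^8(Z), B ⇓ S^8(Z)

Derivation:
Term A:
  start: add(add(SSSZ, SSSZ), add(SSZ, Z))
  [1] add(S(add(SSZ, SSSZ)), add(SSZ, Z))
  [2] S(add(add(SSZ, SSSZ), add(SSZ, Z)))
  [3] S(add(S(add(SZ, SSSZ)), add(SSZ, Z)))
  [4] S(S(add(add(SZ, SSSZ), add(SSZ, Z))))
  [5] S(S(add(S(add(Z, SSSZ)), add(SSZ, Z))))
  [6] S(S(S(add(add(Z, SSSZ), add(SSZ, Z)))))
  [7] S(S(S(add(SSSZ, add(SSZ, Z)))))
  [8] S(S(S(S(add(SSZ, add(SSZ, Z))))))
  [9] S(S(S(S(S(add(SZ, add(SSZ, Z)))))))
  [10] S(S(S(S(S(S(add(Z, add(SSZ, Z))))))))
  [11] S(S(S(S(S(S(add(SSZ, Z)))))))
  [12] S(S(S(S(S(S(S(add(SZ, Z))))))))
  [13] S(S(S(S(S(S(S(S(add(Z, Z)))))))))
  [14] S^8(Z)

Term B:
  start: add(add(SZ, add(S^4(Z), SSSZ)), Z)
  [1] add(S(add(Z, add(S^4(Z), SSSZ))), Z)
  [2] S(add(add(Z, add(S^4(Z), SSSZ)), Z))
  [3] S(add(add(S^4(Z), SSSZ), Z))
  [4] S(add(S(add(SSSZ, SSSZ)), Z))
  [5] S(S(add(add(SSSZ, SSSZ), Z)))
  [6] S(S(add(S(add(SSZ, SSSZ)), Z)))
  [7] S(S(S(add(add(SSZ, SSSZ), Z))))
  [8] S(S(S(add(S(add(SZ, SSSZ)), Z))))
  [9] S(S(S(S(add(add(SZ, SSSZ), Z)))))
  [10] S(S(S(S(add(S(add(Z, SSSZ)), Z)))))
  [11] S(S(S(S(S(add(add(Z, SSSZ), Z))))))
  [12] S(S(S(S(S(add(SSSZ, Z))))))
  [13] S(S(S(S(S(S(add(SSZ, Z)))))))
  [14] S(S(S(S(S(S(S(add(SZ, Z))))))))
  [15] S(S(S(S(S(S(S(S(add(Z, Z)))))))))
  [16] S^8(Z)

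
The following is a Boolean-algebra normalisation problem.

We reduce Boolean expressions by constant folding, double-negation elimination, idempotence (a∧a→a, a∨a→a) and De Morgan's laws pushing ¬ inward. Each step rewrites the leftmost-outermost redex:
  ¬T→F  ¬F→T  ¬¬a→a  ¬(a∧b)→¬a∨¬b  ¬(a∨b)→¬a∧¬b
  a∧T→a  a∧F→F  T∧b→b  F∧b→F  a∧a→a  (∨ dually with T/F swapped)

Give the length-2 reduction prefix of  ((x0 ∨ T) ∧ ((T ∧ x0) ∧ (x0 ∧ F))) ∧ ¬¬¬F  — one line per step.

  start: ((x0 ∨ T) ∧ ((T ∧ x0) ∧ (x0 ∧ F))) ∧ ¬¬¬F
  step 1: (T ∧ ((T ∧ x0) ∧ (x0 ∧ F))) ∧ ¬¬¬F
  step 2: ((T ∧ x0) ∧ (x0 ∧ F)) ∧ ¬¬¬F

Answer: after 2 steps: ((T ∧ x0) ∧ (x0 ∧ F)) ∧ ¬¬¬F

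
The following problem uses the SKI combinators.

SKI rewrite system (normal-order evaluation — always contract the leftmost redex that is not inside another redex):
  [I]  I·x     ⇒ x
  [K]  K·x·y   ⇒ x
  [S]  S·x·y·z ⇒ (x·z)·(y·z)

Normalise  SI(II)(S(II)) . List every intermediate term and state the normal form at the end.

  start: SI(II)(S(II))
  [1] I(S(II))(II(S(II)))
  [2] S(II)(II(S(II)))
  [3] SI(II(S(II)))
  [4] SI(I(S(II)))
  [5] SI(S(II))
  [6] SI(SI)

Answer: normal form = SI(SI)  (in 6 steps)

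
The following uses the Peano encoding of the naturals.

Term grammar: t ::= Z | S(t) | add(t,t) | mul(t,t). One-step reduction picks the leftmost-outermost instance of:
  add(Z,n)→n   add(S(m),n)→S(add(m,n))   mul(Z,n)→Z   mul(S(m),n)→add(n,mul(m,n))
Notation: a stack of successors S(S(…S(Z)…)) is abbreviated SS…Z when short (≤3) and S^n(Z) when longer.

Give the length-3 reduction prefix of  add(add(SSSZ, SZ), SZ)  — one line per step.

Answer: after 3 steps: S(add(S(add(SZ, SZ)), SZ))

Derivation:
  start: add(add(SSSZ, SZ), SZ)
  step 1: add(S(add(SSZ, SZ)), SZ)
  step 2: S(add(add(SSZ, SZ), SZ))
  step 3: S(add(S(add(SZ, SZ)), SZ))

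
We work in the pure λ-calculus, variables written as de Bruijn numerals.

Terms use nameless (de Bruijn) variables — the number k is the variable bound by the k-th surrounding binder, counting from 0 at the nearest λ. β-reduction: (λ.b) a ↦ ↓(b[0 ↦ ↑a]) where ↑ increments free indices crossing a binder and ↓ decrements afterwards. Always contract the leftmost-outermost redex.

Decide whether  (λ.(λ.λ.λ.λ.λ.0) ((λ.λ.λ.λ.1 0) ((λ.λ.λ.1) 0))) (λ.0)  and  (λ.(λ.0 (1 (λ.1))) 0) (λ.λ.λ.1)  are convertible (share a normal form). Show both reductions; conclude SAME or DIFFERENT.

Answer: DIFFERENT — A ⇓ λ.λ.λ.λ.0, B ⇓ λ.λ.1

Working:
Term A:
  start: (λ.(λ.λ.λ.λ.λ.0) ((λ.λ.λ.λ.1 0) ((λ.λ.λ.1) 0))) (λ.0)
  →1  (λ.λ.λ.λ.λ.0) ((λ.λ.λ.λ.1 0) ((λ.λ.λ.1) (λ.0)))
  →2  λ.λ.λ.λ.0

Term B:
  start: (λ.(λ.0 (1 (λ.1))) 0) (λ.λ.λ.1)
  →1  (λ.0 ((λ.λ.λ.1) (λ.1))) (λ.λ.λ.1)
  →2  (λ.λ.λ.1) ((λ.λ.λ.1) (λ.λ.λ.λ.1))
  →3  λ.λ.1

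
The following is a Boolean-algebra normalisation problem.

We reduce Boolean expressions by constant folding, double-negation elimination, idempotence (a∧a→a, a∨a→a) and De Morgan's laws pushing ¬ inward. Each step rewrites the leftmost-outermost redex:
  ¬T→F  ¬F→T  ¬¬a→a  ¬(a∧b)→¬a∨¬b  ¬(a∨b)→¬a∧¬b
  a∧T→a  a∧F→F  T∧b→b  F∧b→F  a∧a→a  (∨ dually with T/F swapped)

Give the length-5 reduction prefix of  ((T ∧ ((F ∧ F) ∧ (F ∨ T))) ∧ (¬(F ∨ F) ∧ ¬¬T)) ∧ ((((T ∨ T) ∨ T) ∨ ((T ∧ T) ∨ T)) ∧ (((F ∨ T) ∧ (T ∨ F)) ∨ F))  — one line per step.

Answer: after 5 steps: F

Working:
  start: ((T ∧ ((F ∧ F) ∧ (F ∨ T))) ∧ (¬(F ∨ F) ∧ ¬¬T)) ∧ ((((T ∨ T) ∨ T) ∨ ((T ∧ T) ∨ T)) ∧ (((F ∨ T) ∧ (T ∨ F)) ∨ F))
  →1  (((F ∧ F) ∧ (F ∨ T)) ∧ (¬(F ∨ F) ∧ ¬¬T)) ∧ ((((T ∨ T) ∨ T) ∨ ((T ∧ T) ∨ T)) ∧ (((F ∨ T) ∧ (T ∨ F)) ∨ F))
  →2  ((F ∧ (F ∨ T)) ∧ (¬(F ∨ F) ∧ ¬¬T)) ∧ ((((T ∨ T) ∨ T) ∨ ((T ∧ T) ∨ T)) ∧ (((F ∨ T) ∧ (T ∨ F)) ∨ F))
  →3  (F ∧ (¬(F ∨ F) ∧ ¬¬T)) ∧ ((((T ∨ T) ∨ T) ∨ ((T ∧ T) ∨ T)) ∧ (((F ∨ T) ∧ (T ∨ F)) ∨ F))
  →4  F ∧ ((((T ∨ T) ∨ T) ∨ ((T ∧ T) ∨ T)) ∧ (((F ∨ T) ∧ (T ∨ F)) ∨ F))
  →5  F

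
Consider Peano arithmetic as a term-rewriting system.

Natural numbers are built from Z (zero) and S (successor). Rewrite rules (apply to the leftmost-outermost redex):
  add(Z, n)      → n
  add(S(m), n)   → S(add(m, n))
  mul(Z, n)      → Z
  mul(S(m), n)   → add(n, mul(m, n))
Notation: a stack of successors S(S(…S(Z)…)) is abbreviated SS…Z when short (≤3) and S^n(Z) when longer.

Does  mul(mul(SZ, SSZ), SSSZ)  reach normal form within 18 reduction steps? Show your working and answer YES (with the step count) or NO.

Answer: YES — reaches normal form S^6(Z) in 16 ≤ 18 steps

Derivation:
  start: mul(mul(SZ, SSZ), SSSZ)
  →1  mul(add(SSZ, mul(Z, SSZ)), SSSZ)
  →2  mul(S(add(SZ, mul(Z, SSZ))), SSSZ)
  →3  add(SSSZ, mul(add(SZ, mul(Z, SSZ)), SSSZ))
  →4  S(add(SSZ, mul(add(SZ, mul(Z, SSZ)), SSSZ)))
  →5  S(S(add(SZ, mul(add(SZ, mul(Z, SSZ)), SSSZ))))
  →6  S(S(S(add(Z, mul(add(SZ, mul(Z, SSZ)), SSSZ)))))
  →7  S(S(S(mul(add(SZ, mul(Z, SSZ)), SSSZ))))
  →8  S(S(S(mul(S(add(Z, mul(Z, SSZ))), SSSZ))))
  →9  S(S(S(add(SSSZ, mul(add(Z, mul(Z, SSZ)), SSSZ)))))
  →10  S(S(S(S(add(SSZ, mul(add(Z, mul(Z, SSZ)), SSSZ))))))
  →11  S(S(S(S(S(add(SZ, mul(add(Z, mul(Z, SSZ)), SSSZ)))))))
  →12  S(S(S(S(S(S(add(Z, mul(add(Z, mul(Z, SSZ)), SSSZ))))))))
  →13  S(S(S(S(S(S(mul(add(Z, mul(Z, SSZ)), SSSZ)))))))
  →14  S(S(S(S(S(S(mul(mul(Z, SSZ), SSSZ)))))))
  →15  S(S(S(S(S(S(mul(Z, SSSZ)))))))
  →16  S^6(Z)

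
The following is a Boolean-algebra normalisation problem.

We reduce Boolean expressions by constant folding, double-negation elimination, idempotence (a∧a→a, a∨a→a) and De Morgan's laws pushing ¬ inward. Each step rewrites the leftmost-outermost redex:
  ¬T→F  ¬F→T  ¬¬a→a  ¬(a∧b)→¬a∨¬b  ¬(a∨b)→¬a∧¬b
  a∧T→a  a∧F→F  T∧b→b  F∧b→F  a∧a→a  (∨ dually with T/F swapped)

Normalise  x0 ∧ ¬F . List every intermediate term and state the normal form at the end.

Answer: normal form = x0  (in 2 steps)

Working:
  start: x0 ∧ ¬F
  [1] x0 ∧ T
  [2] x0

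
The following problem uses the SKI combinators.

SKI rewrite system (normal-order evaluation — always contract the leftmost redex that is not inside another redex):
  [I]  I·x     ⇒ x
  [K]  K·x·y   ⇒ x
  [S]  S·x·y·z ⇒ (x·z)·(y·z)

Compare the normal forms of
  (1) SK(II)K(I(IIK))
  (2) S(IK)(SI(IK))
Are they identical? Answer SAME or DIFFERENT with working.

Term A:
  start: SK(II)K(I(IIK))
  [1] KK(IIK)(I(IIK))
  [2] K(I(IIK))
  [3] K(IIK)
  [4] K(IK)
  [5] KK

Term B:
  start: S(IK)(SI(IK))
  [1] SK(SI(IK))
  [2] SK(SIK)

Answer: DIFFERENT — A ⇓ KK, B ⇓ SK(SIK)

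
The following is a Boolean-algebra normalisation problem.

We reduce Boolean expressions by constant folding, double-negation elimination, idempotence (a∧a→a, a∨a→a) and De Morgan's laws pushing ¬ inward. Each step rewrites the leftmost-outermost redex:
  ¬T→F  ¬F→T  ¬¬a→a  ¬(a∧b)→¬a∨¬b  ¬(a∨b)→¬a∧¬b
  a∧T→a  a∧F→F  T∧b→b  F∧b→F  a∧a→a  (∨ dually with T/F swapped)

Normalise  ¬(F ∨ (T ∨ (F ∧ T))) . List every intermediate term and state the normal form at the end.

  start: ¬(F ∨ (T ∨ (F ∧ T)))
  →1  ¬F ∧ ¬(T ∨ (F ∧ T))
  →2  T ∧ ¬(T ∨ (F ∧ T))
  →3  ¬(T ∨ (F ∧ T))
  →4  ¬T ∧ ¬(F ∧ T)
  →5  F ∧ ¬(F ∧ T)
  →6  F

Answer: normal form = F  (in 6 steps)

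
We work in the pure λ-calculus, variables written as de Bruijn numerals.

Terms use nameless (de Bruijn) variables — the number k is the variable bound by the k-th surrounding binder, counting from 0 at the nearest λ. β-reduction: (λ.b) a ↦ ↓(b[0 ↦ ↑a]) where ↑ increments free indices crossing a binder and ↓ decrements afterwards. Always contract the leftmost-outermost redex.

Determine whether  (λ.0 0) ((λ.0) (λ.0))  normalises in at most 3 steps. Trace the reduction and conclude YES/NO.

  start: (λ.0 0) ((λ.0) (λ.0))
  →1  (λ.0) (λ.0) ((λ.0) (λ.0))
  →2  (λ.0) ((λ.0) (λ.0))
  →3  (λ.0) (λ.0)

Answer: NO — after 3 steps the term is (λ.0) (λ.0), not yet normal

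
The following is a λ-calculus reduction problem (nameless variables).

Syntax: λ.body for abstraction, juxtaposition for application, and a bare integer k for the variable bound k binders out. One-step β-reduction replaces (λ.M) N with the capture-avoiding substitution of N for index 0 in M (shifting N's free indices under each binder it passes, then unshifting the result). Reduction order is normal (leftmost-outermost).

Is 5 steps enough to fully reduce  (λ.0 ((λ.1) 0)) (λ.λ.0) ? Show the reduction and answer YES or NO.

Answer: YES — reaches normal form λ.0 in 2 ≤ 5 steps

Working:
  start: (λ.0 ((λ.1) 0)) (λ.λ.0)
  step 1: (λ.λ.0) ((λ.λ.λ.0) (λ.λ.0))
  step 2: λ.0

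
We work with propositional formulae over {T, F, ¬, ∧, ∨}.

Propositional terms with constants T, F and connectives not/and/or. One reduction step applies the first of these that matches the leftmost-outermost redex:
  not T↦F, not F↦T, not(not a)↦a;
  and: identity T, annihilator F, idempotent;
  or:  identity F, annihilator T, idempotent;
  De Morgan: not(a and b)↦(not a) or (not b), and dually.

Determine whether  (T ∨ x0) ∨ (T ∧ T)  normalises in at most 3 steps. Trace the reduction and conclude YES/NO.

Answer: YES — reaches normal form T in 2 ≤ 3 steps

Derivation:
  start: (T ∨ x0) ∨ (T ∧ T)
  [1] T ∨ (T ∧ T)
  [2] T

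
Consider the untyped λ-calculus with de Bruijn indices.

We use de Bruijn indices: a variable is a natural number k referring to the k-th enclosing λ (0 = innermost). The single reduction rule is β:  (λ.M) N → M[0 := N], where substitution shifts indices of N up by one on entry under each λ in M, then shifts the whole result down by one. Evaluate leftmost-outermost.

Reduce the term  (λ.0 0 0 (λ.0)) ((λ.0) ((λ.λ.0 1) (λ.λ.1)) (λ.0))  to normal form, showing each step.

Answer: normal form = λ.λ.0  (in 12 steps)

Working:
  start: (λ.0 0 0 (λ.0)) ((λ.0) ((λ.λ.0 1) (λ.λ.1)) (λ.0))
  step 1: (λ.0) ((λ.λ.0 1) (λ.λ.1)) (λ.0) ((λ.0) ((λ.λ.0 1) (λ.λ.1)) (λ.0)) ((λ.0) ((λ.λ.0 1) (λ.λ.1)) (λ.0)) (λ.0)
  step 2: (λ.λ.0 1) (λ.λ.1) (λ.0) ((λ.0) ((λ.λ.0 1) (λ.λ.1)) (λ.0)) ((λ.0) ((λ.λ.0 1) (λ.λ.1)) (λ.0)) (λ.0)
  step 3: (λ.0 (λ.λ.1)) (λ.0) ((λ.0) ((λ.λ.0 1) (λ.λ.1)) (λ.0)) ((λ.0) ((λ.λ.0 1) (λ.λ.1)) (λ.0)) (λ.0)
  step 4: (λ.0) (λ.λ.1) ((λ.0) ((λ.λ.0 1) (λ.λ.1)) (λ.0)) ((λ.0) ((λ.λ.0 1) (λ.λ.1)) (λ.0)) (λ.0)
  step 5: (λ.λ.1) ((λ.0) ((λ.λ.0 1) (λ.λ.1)) (λ.0)) ((λ.0) ((λ.λ.0 1) (λ.λ.1)) (λ.0)) (λ.0)
  step 6: (λ.(λ.0) ((λ.λ.0 1) (λ.λ.1)) (λ.0)) ((λ.0) ((λ.λ.0 1) (λ.λ.1)) (λ.0)) (λ.0)
  step 7: (λ.0) ((λ.λ.0 1) (λ.λ.1)) (λ.0) (λ.0)
  step 8: (λ.λ.0 1) (λ.λ.1) (λ.0) (λ.0)
  step 9: (λ.0 (λ.λ.1)) (λ.0) (λ.0)
  step 10: (λ.0) (λ.λ.1) (λ.0)
  step 11: (λ.λ.1) (λ.0)
  step 12: λ.λ.0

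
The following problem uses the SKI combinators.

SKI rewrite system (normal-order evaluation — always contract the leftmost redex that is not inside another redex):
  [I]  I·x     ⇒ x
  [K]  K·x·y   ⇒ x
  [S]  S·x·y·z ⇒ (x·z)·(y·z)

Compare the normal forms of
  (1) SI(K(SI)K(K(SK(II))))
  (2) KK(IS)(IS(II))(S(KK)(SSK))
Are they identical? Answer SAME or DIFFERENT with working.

Answer: DIFFERENT — A ⇓ SI(SI(K(SKI))), B ⇓ SI

Reduction:
Term A:
  start: SI(K(SI)K(K(SK(II))))
  [1] SI(SI(K(SK(II))))
  [2] SI(SI(K(SKI)))

Term B:
  start: KK(IS)(IS(II))(S(KK)(SSK))
  [1] K(IS(II))(S(KK)(SSK))
  [2] IS(II)
  [3] S(II)
  [4] SI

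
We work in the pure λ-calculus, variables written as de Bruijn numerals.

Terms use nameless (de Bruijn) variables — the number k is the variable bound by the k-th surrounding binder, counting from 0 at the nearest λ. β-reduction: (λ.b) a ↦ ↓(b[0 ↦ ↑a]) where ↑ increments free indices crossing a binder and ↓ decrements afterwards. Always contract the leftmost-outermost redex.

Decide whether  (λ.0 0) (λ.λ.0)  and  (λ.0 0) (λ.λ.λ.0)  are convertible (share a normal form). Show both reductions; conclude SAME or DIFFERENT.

Term A:
  start: (λ.0 0) (λ.λ.0)
  step 1: (λ.λ.0) (λ.λ.0)
  step 2: λ.0

Term B:
  start: (λ.0 0) (λ.λ.λ.0)
  step 1: (λ.λ.λ.0) (λ.λ.λ.0)
  step 2: λ.λ.0

Answer: DIFFERENT — A ⇓ λ.0, B ⇓ λ.λ.0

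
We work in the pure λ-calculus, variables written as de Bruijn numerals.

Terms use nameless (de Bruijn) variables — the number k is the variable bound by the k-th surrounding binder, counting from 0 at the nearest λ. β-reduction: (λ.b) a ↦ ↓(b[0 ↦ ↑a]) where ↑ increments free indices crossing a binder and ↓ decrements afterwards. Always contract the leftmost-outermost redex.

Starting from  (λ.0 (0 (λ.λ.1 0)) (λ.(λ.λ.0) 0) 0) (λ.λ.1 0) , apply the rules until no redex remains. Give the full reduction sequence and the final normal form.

Answer: normal form = λ.0  (in 9 steps)

Reduction:
  start: (λ.0 (0 (λ.λ.1 0)) (λ.(λ.λ.0) 0) 0) (λ.λ.1 0)
  →1  (λ.λ.1 0) ((λ.λ.1 0) (λ.λ.1 0)) (λ.(λ.λ.0) 0) (λ.λ.1 0)
  →2  (λ.(λ.λ.1 0) (λ.λ.1 0) 0) (λ.(λ.λ.0) 0) (λ.λ.1 0)
  →3  (λ.λ.1 0) (λ.λ.1 0) (λ.(λ.λ.0) 0) (λ.λ.1 0)
  →4  (λ.(λ.λ.1 0) 0) (λ.(λ.λ.0) 0) (λ.λ.1 0)
  →5  (λ.λ.1 0) (λ.(λ.λ.0) 0) (λ.λ.1 0)
  →6  (λ.(λ.(λ.λ.0) 0) 0) (λ.λ.1 0)
  →7  (λ.(λ.λ.0) 0) (λ.λ.1 0)
  →8  (λ.λ.0) (λ.λ.1 0)
  →9  λ.0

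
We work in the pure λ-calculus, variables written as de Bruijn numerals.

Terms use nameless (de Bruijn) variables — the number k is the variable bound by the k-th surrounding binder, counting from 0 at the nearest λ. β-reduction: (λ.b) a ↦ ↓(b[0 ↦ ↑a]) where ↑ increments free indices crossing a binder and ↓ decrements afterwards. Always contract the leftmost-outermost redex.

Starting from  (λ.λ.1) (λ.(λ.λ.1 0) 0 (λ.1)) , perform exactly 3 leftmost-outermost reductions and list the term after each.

Answer: after 3 steps: λ.λ.0 (λ.1)

Derivation:
  start: (λ.λ.1) (λ.(λ.λ.1 0) 0 (λ.1))
  step 1: λ.λ.(λ.λ.1 0) 0 (λ.1)
  step 2: λ.λ.(λ.1 0) (λ.1)
  step 3: λ.λ.0 (λ.1)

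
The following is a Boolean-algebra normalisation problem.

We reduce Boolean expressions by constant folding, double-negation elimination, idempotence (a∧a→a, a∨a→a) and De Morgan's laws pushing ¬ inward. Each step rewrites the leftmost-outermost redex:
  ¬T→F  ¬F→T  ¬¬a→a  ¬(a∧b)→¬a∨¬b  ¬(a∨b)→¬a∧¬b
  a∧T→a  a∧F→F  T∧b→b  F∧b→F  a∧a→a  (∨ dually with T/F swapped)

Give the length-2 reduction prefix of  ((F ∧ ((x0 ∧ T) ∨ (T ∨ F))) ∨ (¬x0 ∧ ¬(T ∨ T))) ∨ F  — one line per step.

Answer: after 2 steps: F ∨ (¬x0 ∧ ¬(T ∨ T))

Derivation:
  start: ((F ∧ ((x0 ∧ T) ∨ (T ∨ F))) ∨ (¬x0 ∧ ¬(T ∨ T))) ∨ F
  [1] (F ∧ ((x0 ∧ T) ∨ (T ∨ F))) ∨ (¬x0 ∧ ¬(T ∨ T))
  [2] F ∨ (¬x0 ∧ ¬(T ∨ T))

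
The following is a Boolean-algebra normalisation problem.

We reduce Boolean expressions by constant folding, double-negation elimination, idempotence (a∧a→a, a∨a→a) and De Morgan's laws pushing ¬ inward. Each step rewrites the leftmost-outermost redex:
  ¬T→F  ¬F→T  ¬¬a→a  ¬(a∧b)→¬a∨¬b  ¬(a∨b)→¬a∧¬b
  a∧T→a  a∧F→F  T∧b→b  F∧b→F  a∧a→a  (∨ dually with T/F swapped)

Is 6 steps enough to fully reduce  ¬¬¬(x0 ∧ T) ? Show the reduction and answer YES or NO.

  start: ¬¬¬(x0 ∧ T)
  →1  ¬(x0 ∧ T)
  →2  ¬x0 ∨ ¬T
  →3  ¬x0 ∨ F
  →4  ¬x0

Answer: YES — reaches normal form ¬x0 in 4 ≤ 6 steps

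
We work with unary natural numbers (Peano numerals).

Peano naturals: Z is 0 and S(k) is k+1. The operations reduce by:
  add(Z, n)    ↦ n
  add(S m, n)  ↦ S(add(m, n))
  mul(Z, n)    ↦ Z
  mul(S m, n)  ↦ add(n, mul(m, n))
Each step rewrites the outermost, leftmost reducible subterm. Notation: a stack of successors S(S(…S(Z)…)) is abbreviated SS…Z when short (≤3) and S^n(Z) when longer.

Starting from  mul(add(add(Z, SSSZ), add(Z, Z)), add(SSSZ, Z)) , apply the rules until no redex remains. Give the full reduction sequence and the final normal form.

  start: mul(add(add(Z, SSSZ), add(Z, Z)), add(SSSZ, Z))
  step 1: mul(add(SSSZ, add(Z, Z)), add(SSSZ, Z))
  step 2: mul(S(add(SSZ, add(Z, Z))), add(SSSZ, Z))
  step 3: add(add(SSSZ, Z), mul(add(SSZ, add(Z, Z)), add(SSSZ, Z)))
  step 4: add(S(add(SSZ, Z)), mul(add(SSZ, add(Z, Z)), add(SSSZ, Z)))
  step 5: S(add(add(SSZ, Z), mul(add(SSZ, add(Z, Z)), add(SSSZ, Z))))
  step 6: S(add(S(add(SZ, Z)), mul(add(SSZ, add(Z, Z)), add(SSSZ, Z))))
  step 7: S(S(add(add(SZ, Z), mul(add(SSZ, add(Z, Z)), add(SSSZ, Z)))))
  step 8: S(S(add(S(add(Z, Z)), mul(add(SSZ, add(Z, Z)), add(SSSZ, Z)))))
  step 9: S(S(S(add(add(Z, Z), mul(add(SSZ, add(Z, Z)), add(SSSZ, Z))))))
  step 10: S(S(S(add(Z, mul(add(SSZ, add(Z, Z)), add(SSSZ, Z))))))
  step 11: S(S(S(mul(add(SSZ, add(Z, Z)), add(SSSZ, Z)))))
  step 12: S(S(S(mul(S(add(SZ, add(Z, Z))), add(SSSZ, Z)))))
  step 13: S(S(S(add(add(SSSZ, Z), mul(add(SZ, add(Z, Z)), add(SSSZ, Z))))))
  step 14: S(S(S(add(S(add(SSZ, Z)), mul(add(SZ, add(Z, Z)), add(SSSZ, Z))))))
  step 15: S(S(S(S(add(add(SSZ, Z), mul(add(SZ, add(Z, Z)), add(SSSZ, Z)))))))
  step 16: S(S(S(S(add(S(add(SZ, Z)), mul(add(SZ, add(Z, Z)), add(SSSZ, Z)))))))
  step 17: S(S(S(S(S(add(add(SZ, Z), mul(add(SZ, add(Z, Z)), add(SSSZ, Z))))))))
  step 18: S(S(S(S(S(add(S(add(Z, Z)), mul(add(SZ, add(Z, Z)), add(SSSZ, Z))))))))
  step 19: S(S(S(S(S(S(add(add(Z, Z), mul(add(SZ, add(Z, Z)), add(SSSZ, Z)))))))))
  step 20: S(S(S(S(S(S(add(Z, mul(add(SZ, add(Z, Z)), add(SSSZ, Z)))))))))
  step 21: S(S(S(S(S(S(mul(add(SZ, add(Z, Z)), add(SSSZ, Z))))))))
  step 22: S(S(S(S(S(S(mul(S(add(Z, add(Z, Z))), add(SSSZ, Z))))))))
  step 23: S(S(S(S(S(S(add(add(SSSZ, Z), mul(add(Z, add(Z, Z)), add(SSSZ, Z)))))))))
  step 24: S(S(S(S(S(S(add(S(add(SSZ, Z)), mul(add(Z, add(Z, Z)), add(SSSZ, Z)))))))))
  step 25: S(S(S(S(S(S(S(add(add(SSZ, Z), mul(add(Z, add(Z, Z)), add(SSSZ, Z))))))))))
  step 26: S(S(S(S(S(S(S(add(S(add(SZ, Z)), mul(add(Z, add(Z, Z)), add(SSSZ, Z))))))))))
  step 27: S(S(S(S(S(S(S(S(add(add(SZ, Z), mul(add(Z, add(Z, Z)), add(SSSZ, Z)))))))))))
  step 28: S(S(S(S(S(S(S(S(add(S(add(Z, Z)), mul(add(Z, add(Z, Z)), add(SSSZ, Z)))))))))))
  step 29: S(S(S(S(S(S(S(S(S(add(add(Z, Z), mul(add(Z, add(Z, Z)), add(SSSZ, Z))))))))))))
  step 30: S(S(S(S(S(S(S(S(S(add(Z, mul(add(Z, add(Z, Z)), add(SSSZ, Z))))))))))))
  step 31: S(S(S(S(S(S(S(S(S(mul(add(Z, add(Z, Z)), add(SSSZ, Z)))))))))))
  step 32: S(S(S(S(S(S(S(S(S(mul(add(Z, Z), add(SSSZ, Z)))))))))))
  step 33: S(S(S(S(S(S(S(S(S(mul(Z, add(SSSZ, Z)))))))))))
  step 34: S^9(Z)

Answer: normal form = S^9(Z)  (in 34 steps)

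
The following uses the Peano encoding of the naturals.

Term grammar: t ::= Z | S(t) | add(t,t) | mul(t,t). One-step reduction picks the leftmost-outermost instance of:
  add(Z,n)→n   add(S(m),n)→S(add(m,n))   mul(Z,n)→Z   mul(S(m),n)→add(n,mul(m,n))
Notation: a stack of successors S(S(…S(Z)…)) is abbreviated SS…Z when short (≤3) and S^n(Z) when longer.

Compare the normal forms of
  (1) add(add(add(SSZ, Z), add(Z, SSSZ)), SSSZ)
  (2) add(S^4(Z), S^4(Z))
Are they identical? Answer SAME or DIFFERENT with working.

Term A:
  start: add(add(add(SSZ, Z), add(Z, SSSZ)), SSSZ)
  →1  add(add(S(add(SZ, Z)), add(Z, SSSZ)), SSSZ)
  →2  add(S(add(add(SZ, Z), add(Z, SSSZ))), SSSZ)
  →3  S(add(add(add(SZ, Z), add(Z, SSSZ)), SSSZ))
  →4  S(add(add(S(add(Z, Z)), add(Z, SSSZ)), SSSZ))
  →5  S(add(S(add(add(Z, Z), add(Z, SSSZ))), SSSZ))
  →6  S(S(add(add(add(Z, Z), add(Z, SSSZ)), SSSZ)))
  →7  S(S(add(add(Z, add(Z, SSSZ)), SSSZ)))
  →8  S(S(add(add(Z, SSSZ), SSSZ)))
  →9  S(S(add(SSSZ, SSSZ)))
  →10  S(S(S(add(SSZ, SSSZ))))
  →11  S(S(S(S(add(SZ, SSSZ)))))
  →12  S(S(S(S(S(add(Z, SSSZ))))))
  →13  S^8(Z)

Term B:
  start: add(S^4(Z), S^4(Z))
  →1  S(add(SSSZ, S^4(Z)))
  →2  S(S(add(SSZ, S^4(Z))))
  →3  S(S(S(add(SZ, S^4(Z)))))
  →4  S(S(S(S(add(Z, S^4(Z))))))
  →5  S^8(Z)

Answer: SAME — A ⇓ S^8(Z), B ⇓ S^8(Z)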